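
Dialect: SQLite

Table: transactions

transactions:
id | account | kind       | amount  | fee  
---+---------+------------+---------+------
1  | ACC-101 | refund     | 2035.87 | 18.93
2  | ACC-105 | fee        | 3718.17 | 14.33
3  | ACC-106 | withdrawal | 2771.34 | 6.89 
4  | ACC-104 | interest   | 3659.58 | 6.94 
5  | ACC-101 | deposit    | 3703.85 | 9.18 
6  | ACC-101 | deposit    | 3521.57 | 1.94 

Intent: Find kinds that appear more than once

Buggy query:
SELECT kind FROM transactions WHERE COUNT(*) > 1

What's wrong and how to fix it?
Bug: WHERE can't reference COUNT(*); aggregates are computed after WHERE

Fix: GROUP BY kind, then filter groups with HAVING COUNT(*) > 1

Corrected query:
SELECT kind FROM transactions GROUP BY kind HAVING COUNT(*) > 1

Result:
kind   
-------
deposit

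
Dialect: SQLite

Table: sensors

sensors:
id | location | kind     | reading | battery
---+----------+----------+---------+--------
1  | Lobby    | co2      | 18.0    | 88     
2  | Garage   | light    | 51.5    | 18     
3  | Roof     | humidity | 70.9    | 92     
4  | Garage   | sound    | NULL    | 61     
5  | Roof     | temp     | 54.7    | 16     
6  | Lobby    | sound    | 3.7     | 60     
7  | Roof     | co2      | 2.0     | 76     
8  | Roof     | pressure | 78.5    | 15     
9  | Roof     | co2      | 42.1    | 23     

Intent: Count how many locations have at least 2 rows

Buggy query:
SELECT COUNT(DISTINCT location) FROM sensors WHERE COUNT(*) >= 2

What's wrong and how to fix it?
Bug: COUNT(*) cannot appear in WHERE; the per-group count doesn't exist yet

Fix: Group first with HAVING COUNT(*) >= 2, then COUNT the resulting groups

Corrected query:
SELECT COUNT(*) FROM (SELECT location FROM sensors GROUP BY location HAVING COUNT(*) >= 2)

Result:
COUNT(*)
--------
3       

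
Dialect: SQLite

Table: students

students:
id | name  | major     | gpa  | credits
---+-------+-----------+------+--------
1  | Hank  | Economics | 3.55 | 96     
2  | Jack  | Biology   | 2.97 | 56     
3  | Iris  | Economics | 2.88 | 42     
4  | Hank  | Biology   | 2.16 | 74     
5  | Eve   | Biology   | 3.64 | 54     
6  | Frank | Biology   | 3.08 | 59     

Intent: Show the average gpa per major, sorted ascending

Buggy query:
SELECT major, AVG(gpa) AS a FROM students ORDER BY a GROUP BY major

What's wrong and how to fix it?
Bug: GROUP BY must precede ORDER BY

Fix: Move ORDER BY to the end, after GROUP BY

Corrected query:
SELECT major, AVG(gpa) AS a FROM students GROUP BY major ORDER BY a

Result:
major     | a     
----------+-------
Biology   | 2.9625
Economics | 3.215 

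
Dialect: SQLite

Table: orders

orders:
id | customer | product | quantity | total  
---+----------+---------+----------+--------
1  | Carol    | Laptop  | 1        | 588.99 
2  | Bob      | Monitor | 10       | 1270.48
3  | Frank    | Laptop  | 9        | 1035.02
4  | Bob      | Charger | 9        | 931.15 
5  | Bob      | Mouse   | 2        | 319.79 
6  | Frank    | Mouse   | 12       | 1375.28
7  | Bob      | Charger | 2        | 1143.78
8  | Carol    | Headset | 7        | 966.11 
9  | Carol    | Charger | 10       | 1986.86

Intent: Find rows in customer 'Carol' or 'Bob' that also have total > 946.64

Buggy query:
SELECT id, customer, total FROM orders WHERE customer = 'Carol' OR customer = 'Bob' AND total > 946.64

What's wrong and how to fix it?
Bug: Without parentheses, AND is evaluated before OR, so the total filter only applies to the 'Bob' branch

Fix: Group the OR with parentheses (or use IN), then AND the threshold

Corrected query:
SELECT id, customer, total FROM orders WHERE (customer = 'Carol' OR customer = 'Bob') AND total > 946.64

Result:
id | customer | total  
---+----------+--------
2  | Bob      | 1270.48
7  | Bob      | 1143.78
8  | Carol    | 966.11 
9  | Carol    | 1986.86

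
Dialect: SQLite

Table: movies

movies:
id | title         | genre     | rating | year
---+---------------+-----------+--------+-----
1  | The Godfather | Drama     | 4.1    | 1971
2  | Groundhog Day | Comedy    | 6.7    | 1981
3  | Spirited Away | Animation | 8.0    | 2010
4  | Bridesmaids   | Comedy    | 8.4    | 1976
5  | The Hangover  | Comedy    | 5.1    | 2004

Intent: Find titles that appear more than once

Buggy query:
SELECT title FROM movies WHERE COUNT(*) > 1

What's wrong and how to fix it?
Bug: COUNT(*) is an aggregate and cannot be used in WHERE

Fix: GROUP BY title, then filter groups with HAVING COUNT(*) > 1

Corrected query:
SELECT title FROM movies GROUP BY title HAVING COUNT(*) > 1

Result:
(no rows)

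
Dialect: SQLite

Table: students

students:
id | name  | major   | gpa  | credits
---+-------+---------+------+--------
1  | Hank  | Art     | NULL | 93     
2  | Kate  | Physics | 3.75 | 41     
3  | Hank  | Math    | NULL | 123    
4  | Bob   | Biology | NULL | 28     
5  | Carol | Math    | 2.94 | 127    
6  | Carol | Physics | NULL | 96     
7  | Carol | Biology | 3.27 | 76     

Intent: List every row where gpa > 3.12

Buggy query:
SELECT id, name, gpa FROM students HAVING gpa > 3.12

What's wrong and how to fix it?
Bug: This is a non-aggregate query (no GROUP BY, no aggregates), so in SQLite the HAVING clause is invalid here; a row-level condition belongs in WHERE

Fix: Use WHERE for row-level filtering

Corrected query:
SELECT id, name, gpa FROM students WHERE gpa > 3.12

Result:
id | name  | gpa 
---+-------+-----
2  | Kate  | 3.75
7  | Carol | 3.27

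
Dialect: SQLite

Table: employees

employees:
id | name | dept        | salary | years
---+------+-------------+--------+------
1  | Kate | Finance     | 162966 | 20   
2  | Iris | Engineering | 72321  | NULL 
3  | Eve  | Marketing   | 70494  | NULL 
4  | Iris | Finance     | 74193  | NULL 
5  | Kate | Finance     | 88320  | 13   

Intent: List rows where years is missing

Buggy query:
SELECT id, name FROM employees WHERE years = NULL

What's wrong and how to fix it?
Bug: '= NULL' is always unknown in SQL three-valued logic, so no rows match

Fix: Use IS NULL to test for NULL

Corrected query:
SELECT id, name FROM employees WHERE years IS NULL

Result:
id | name
---+-----
2  | Iris
3  | Eve 
4  | Iris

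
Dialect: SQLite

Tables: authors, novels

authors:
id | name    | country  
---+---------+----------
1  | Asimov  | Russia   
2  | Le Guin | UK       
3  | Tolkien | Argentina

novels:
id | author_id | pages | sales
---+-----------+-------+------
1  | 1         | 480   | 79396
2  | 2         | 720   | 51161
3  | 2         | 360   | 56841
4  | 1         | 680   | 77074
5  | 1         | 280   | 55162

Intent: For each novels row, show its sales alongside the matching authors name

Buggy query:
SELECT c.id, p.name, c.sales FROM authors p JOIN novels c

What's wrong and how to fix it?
Bug: Missing join condition: each novels row is matched to all authors rows instead of just its own

Fix: Specify the join condition linking the foreign key to the parent id

Corrected query:
SELECT c.id, p.name, c.sales FROM authors p JOIN novels c ON c.author_id = p.id

Result:
id | name    | sales
---+---------+------
1  | Asimov  | 79396
2  | Le Guin | 51161
3  | Le Guin | 56841
4  | Asimov  | 77074
5  | Asimov  | 55162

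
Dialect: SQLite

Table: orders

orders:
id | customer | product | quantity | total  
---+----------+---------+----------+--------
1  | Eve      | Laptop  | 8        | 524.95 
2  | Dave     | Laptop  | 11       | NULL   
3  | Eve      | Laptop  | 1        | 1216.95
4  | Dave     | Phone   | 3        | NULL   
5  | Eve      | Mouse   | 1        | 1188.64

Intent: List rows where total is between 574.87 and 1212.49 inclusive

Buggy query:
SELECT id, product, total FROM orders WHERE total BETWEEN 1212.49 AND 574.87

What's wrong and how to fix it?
Bug: The bounds are reversed; BETWEEN a AND b requires a <= b to match anything

Fix: Swap the bounds so the smaller value comes first

Corrected query:
SELECT id, product, total FROM orders WHERE total BETWEEN 574.87 AND 1212.49

Result:
id | product | total  
---+---------+--------
5  | Mouse   | 1188.64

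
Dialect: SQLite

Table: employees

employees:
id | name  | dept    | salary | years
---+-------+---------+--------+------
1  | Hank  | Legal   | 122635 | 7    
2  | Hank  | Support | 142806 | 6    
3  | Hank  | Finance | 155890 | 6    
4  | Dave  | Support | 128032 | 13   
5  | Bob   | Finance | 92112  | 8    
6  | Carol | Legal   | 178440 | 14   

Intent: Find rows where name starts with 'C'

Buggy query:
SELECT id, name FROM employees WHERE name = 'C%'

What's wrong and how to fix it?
Bug: Wildcards only work with LIKE; '=' treats '%' as a literal character

Fix: Use LIKE for wildcard pattern matching

Corrected query:
SELECT id, name FROM employees WHERE name LIKE 'C%'

Result:
id | name 
---+------
6  | Carol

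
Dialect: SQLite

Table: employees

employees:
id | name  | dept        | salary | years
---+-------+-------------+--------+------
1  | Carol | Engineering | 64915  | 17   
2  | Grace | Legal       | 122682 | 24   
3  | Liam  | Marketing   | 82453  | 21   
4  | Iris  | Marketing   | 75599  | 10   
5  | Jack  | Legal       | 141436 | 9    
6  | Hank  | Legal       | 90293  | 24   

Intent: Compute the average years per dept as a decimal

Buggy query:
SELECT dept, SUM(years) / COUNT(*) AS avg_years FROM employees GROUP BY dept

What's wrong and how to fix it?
Bug: Both operands are integers, so '/' performs integer division and truncates

Fix: Multiply by 1.0 (or CAST to REAL) to force floating-point division

Corrected query:
SELECT dept, SUM(years) * 1.0 / COUNT(*) AS avg_years FROM employees GROUP BY dept

Result:
dept        | avg_years
------------+----------
Engineering | 17       
Legal       | 19       
Marketing   | 15.5     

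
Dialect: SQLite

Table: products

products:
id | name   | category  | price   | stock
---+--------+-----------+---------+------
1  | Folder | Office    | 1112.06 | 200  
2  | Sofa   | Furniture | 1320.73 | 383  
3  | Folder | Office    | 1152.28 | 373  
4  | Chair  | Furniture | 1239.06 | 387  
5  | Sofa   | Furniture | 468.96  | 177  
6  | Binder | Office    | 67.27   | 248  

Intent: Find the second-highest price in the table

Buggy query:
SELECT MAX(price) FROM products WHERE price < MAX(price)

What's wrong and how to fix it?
Bug: The inner MAX is an aggregate inside WHERE, which is not allowed

Fix: Compute the overall MAX in a subquery, then take MAX of rows below it

Corrected query:
SELECT MAX(price) FROM products WHERE price < (SELECT MAX(price) FROM products)

Result:
MAX(price)
----------
1239.06   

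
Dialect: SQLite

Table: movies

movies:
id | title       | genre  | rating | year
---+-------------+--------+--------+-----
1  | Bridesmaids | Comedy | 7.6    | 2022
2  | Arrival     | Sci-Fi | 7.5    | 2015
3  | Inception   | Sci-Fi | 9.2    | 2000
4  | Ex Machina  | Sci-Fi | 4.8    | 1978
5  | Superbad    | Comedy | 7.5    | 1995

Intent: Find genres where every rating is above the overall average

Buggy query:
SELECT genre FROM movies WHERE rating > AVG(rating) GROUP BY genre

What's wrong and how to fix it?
Bug: AVG() is an aggregate; it can't sit directly in WHERE

Fix: Compute the overall average in a scalar subquery and compare each group's MIN against it in HAVING

Corrected query:
SELECT genre FROM movies GROUP BY genre HAVING MIN(rating) > (SELECT AVG(rating) FROM movies)

Result:
genre 
------
Comedy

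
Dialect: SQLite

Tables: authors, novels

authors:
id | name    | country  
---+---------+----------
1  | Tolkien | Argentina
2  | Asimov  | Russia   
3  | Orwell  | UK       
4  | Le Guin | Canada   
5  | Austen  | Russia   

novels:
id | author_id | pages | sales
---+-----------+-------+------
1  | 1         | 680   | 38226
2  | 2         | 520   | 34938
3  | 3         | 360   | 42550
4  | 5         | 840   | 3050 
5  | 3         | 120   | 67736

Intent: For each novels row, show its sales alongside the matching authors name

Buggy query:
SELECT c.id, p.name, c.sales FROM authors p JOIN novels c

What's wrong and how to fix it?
Bug: Missing join condition: each novels row is matched to all authors rows instead of just its own

Fix: Specify the join condition linking the foreign key to the parent id

Corrected query:
SELECT c.id, p.name, c.sales FROM authors p JOIN novels c ON c.author_id = p.id

Result:
id | name    | sales
---+---------+------
1  | Tolkien | 38226
2  | Asimov  | 34938
3  | Orwell  | 42550
4  | Austen  | 3050 
5  | Orwell  | 67736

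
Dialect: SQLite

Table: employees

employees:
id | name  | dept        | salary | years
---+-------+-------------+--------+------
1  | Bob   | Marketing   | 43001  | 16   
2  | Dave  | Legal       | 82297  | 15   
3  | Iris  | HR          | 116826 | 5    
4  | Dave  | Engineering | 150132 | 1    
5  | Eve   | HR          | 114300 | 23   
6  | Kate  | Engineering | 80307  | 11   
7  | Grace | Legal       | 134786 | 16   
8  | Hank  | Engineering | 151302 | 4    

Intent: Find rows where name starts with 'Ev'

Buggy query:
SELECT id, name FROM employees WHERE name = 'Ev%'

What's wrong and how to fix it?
Bug: Wildcards only work with LIKE; '=' treats '%' as a literal character

Fix: Use LIKE for wildcard pattern matching

Corrected query:
SELECT id, name FROM employees WHERE name LIKE 'Ev%'

Result:
id | name
---+-----
5  | Eve 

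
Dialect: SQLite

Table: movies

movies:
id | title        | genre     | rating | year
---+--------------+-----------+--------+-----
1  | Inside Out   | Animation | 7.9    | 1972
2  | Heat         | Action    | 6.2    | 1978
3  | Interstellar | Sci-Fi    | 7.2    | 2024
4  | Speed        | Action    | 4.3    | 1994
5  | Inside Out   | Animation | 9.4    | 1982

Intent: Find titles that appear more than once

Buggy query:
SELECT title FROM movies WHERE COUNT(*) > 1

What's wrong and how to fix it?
Bug: COUNT(*) is an aggregate and cannot be used in WHERE

Fix: GROUP BY title, then filter groups with HAVING COUNT(*) > 1

Corrected query:
SELECT title FROM movies GROUP BY title HAVING COUNT(*) > 1

Result:
title     
----------
Inside Out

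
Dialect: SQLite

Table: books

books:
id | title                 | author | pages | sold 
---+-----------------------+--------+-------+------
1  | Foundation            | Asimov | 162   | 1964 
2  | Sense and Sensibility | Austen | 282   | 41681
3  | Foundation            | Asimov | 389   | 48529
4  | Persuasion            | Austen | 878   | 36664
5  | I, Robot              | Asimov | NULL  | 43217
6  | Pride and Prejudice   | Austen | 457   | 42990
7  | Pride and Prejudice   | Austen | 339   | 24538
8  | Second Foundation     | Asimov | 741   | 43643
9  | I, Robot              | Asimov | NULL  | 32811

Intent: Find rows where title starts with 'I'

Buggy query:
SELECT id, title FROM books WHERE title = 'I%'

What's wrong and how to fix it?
Bug: Wildcards only work with LIKE; '=' treats '%' as a literal character

Fix: Use LIKE for wildcard pattern matching

Corrected query:
SELECT id, title FROM books WHERE title LIKE 'I%'

Result:
id | title   
---+---------
5  | I, Robot
9  | I, Robot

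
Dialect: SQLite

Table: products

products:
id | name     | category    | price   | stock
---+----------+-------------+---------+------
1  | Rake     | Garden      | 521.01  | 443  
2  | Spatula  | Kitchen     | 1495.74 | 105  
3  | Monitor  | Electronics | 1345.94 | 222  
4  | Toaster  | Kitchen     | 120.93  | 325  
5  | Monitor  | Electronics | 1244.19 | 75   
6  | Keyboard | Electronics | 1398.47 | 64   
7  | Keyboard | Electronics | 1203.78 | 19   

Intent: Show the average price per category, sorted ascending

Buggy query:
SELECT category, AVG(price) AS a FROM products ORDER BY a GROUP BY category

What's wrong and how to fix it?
Bug: ORDER BY appears before GROUP BY; SQL clause order requires GROUP BY first

Fix: Reorder: SELECT … FROM … GROUP BY … ORDER BY …

Corrected query:
SELECT category, AVG(price) AS a FROM products GROUP BY category ORDER BY a

Result:
category    | a       
------------+---------
Garden      | 521.01  
Kitchen     | 808.335 
Electronics | 1298.095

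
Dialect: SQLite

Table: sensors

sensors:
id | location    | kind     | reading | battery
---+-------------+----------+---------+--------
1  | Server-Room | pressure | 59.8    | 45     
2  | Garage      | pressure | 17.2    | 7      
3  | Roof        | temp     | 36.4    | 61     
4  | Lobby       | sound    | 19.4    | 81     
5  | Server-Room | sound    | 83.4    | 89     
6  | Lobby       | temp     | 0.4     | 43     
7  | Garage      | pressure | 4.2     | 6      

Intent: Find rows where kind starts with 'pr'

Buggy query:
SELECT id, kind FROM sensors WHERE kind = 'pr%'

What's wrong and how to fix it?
Bug: '=' compares the literal string including the % character; pattern matching needs LIKE

Fix: Replace '=' with LIKE so 'pr%' is treated as a pattern

Corrected query:
SELECT id, kind FROM sensors WHERE kind LIKE 'pr%'

Result:
id | kind    
---+---------
1  | pressure
2  | pressure
7  | pressure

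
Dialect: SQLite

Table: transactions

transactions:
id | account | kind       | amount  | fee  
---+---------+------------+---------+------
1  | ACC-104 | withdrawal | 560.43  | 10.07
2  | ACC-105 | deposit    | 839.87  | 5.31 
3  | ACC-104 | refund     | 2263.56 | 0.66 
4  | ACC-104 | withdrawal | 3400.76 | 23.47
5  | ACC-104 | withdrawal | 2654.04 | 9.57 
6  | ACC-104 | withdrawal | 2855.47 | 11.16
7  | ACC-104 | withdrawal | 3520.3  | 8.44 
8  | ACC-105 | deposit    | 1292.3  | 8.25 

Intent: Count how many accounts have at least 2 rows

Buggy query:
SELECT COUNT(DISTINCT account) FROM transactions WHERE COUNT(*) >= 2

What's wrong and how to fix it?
Bug: COUNT(*) cannot appear in WHERE; the per-group count doesn't exist yet

Fix: Group first with HAVING COUNT(*) >= 2, then COUNT the resulting groups

Corrected query:
SELECT COUNT(*) FROM (SELECT account FROM transactions GROUP BY account HAVING COUNT(*) >= 2)

Result:
COUNT(*)
--------
2       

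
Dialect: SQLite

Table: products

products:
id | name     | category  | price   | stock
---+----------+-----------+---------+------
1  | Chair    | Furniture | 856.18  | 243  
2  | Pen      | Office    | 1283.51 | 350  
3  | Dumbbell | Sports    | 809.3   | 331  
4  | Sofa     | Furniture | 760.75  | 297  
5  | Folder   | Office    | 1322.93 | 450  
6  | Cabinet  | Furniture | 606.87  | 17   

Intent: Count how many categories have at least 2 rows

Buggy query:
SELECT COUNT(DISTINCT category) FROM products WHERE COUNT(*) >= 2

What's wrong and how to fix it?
Bug: COUNT(*) cannot appear in WHERE; the per-group count doesn't exist yet

Fix: Use a subquery that GROUPs and filters with HAVING, then count its rows

Corrected query:
SELECT COUNT(*) FROM (SELECT category FROM products GROUP BY category HAVING COUNT(*) >= 2)

Result:
COUNT(*)
--------
2       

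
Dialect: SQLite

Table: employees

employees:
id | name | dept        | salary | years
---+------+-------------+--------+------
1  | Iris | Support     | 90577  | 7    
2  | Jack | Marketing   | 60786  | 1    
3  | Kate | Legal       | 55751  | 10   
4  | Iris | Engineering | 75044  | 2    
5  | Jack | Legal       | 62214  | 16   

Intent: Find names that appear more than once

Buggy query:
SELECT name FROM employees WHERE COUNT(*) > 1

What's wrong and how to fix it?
Bug: WHERE can't reference COUNT(*); aggregates are computed after WHERE

Fix: Group first, then use HAVING for the count condition

Corrected query:
SELECT name FROM employees GROUP BY name HAVING COUNT(*) > 1

Result:
name
----
Iris
Jack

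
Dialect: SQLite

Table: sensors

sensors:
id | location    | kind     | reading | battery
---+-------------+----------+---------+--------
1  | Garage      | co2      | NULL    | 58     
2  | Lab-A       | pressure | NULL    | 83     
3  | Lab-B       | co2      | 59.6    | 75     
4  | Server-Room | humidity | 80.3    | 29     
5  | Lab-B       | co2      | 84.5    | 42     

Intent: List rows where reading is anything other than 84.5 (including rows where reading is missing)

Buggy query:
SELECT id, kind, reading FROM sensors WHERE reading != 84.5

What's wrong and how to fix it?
Bug: 'reading != 84.5' is unknown when reading is NULL, so NULL rows are silently excluded

Fix: Add an explicit OR reading IS NULL to include the missing-value rows

Corrected query:
SELECT id, kind, reading FROM sensors WHERE reading != 84.5 OR reading IS NULL

Result:
id | kind     | reading
---+----------+--------
1  | co2      | NULL   
2  | pressure | NULL   
3  | co2      | 59.6   
4  | humidity | 80.3   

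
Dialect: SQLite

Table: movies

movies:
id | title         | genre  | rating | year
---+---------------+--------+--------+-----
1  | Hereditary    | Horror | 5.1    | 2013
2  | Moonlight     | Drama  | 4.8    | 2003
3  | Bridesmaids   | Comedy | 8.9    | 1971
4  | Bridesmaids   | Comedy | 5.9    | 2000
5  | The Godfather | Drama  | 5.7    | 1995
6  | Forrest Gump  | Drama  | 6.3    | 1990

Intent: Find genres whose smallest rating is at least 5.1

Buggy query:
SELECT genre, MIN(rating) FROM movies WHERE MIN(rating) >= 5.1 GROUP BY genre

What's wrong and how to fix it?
Bug: Aggregates like MIN are computed per group after WHERE runs

Fix: Replace WHERE with HAVING after the GROUP BY

Corrected query:
SELECT genre, MIN(rating) FROM movies GROUP BY genre HAVING MIN(rating) >= 5.1

Result:
genre  | MIN(rating)
-------+------------
Comedy | 5.9        
Horror | 5.1        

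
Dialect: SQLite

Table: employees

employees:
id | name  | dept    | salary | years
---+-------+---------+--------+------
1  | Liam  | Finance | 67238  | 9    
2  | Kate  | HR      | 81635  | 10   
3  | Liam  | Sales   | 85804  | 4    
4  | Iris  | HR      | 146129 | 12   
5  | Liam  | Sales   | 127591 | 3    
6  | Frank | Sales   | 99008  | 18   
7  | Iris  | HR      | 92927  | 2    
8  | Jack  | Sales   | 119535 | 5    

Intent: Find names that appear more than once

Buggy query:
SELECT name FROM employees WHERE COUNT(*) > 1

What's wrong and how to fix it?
Bug: WHERE can't reference COUNT(*); aggregates are computed after WHERE

Fix: Group first, then use HAVING for the count condition

Corrected query:
SELECT name FROM employees GROUP BY name HAVING COUNT(*) > 1

Result:
name
----
Iris
Liam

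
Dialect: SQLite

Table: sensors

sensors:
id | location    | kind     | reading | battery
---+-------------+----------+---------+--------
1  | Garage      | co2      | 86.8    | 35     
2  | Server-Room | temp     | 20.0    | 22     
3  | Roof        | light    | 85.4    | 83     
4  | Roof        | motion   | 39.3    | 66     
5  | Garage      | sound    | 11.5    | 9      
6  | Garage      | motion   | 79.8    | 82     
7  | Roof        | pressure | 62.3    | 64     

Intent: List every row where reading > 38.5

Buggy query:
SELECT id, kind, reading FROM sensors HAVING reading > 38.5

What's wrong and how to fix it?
Bug: This is a non-aggregate query (no GROUP BY, no aggregates), so in SQLite the HAVING clause is invalid here; a row-level condition belongs in WHERE

Fix: Use WHERE for row-level filtering

Corrected query:
SELECT id, kind, reading FROM sensors WHERE reading > 38.5

Result:
id | kind     | reading
---+----------+--------
1  | co2      | 86.8   
3  | light    | 85.4   
4  | motion   | 39.3   
6  | motion   | 79.8   
7  | pressure | 62.3   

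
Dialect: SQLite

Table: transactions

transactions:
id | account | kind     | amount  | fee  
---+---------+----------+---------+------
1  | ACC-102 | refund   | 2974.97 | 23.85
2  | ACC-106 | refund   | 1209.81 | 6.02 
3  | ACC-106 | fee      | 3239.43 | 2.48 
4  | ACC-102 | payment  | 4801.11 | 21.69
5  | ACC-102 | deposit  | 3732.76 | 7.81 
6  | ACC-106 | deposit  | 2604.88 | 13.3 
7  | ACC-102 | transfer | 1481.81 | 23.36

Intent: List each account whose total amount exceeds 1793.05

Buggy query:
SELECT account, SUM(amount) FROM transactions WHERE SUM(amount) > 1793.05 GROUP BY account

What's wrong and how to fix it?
Bug: Aggregate functions cannot appear in a WHERE clause

Fix: Use HAVING (which filters groups after aggregation) instead of WHERE

Corrected query:
SELECT account, SUM(amount) FROM transactions GROUP BY account HAVING SUM(amount) > 1793.05

Result:
account | SUM(amount)
--------+------------
ACC-102 | 12990.65   
ACC-106 | 7054.12    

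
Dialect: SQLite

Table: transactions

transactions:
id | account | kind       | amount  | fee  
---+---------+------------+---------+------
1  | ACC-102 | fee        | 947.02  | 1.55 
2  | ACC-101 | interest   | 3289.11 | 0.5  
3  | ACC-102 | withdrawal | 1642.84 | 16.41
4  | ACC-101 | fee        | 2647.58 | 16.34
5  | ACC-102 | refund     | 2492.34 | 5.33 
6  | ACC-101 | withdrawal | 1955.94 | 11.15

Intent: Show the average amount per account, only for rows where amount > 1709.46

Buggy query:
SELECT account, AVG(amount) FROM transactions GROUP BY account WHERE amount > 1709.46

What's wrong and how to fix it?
Bug: Row-level WHERE must come before GROUP BY in the clause order

Fix: Place WHERE between FROM and GROUP BY

Corrected query:
SELECT account, AVG(amount) FROM transactions WHERE amount > 1709.46 GROUP BY account

Result:
account | AVG(amount)
--------+------------
ACC-101 | 2630.876667
ACC-102 | 2492.34    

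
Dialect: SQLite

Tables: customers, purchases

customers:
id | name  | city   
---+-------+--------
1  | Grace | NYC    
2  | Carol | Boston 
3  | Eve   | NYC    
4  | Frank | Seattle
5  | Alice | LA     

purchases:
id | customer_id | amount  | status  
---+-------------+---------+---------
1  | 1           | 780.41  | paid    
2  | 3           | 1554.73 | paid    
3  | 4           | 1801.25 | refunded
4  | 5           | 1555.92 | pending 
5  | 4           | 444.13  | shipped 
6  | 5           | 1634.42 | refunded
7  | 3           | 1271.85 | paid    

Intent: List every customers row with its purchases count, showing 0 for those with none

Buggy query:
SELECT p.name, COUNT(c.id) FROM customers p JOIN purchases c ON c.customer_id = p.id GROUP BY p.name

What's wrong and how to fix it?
Bug: INNER JOIN drops customers rows that have no matching purchases rows

Fix: Switch to LEFT JOIN to retain unmatched parent rows

Corrected query:
SELECT p.name, COUNT(c.id) FROM customers p LEFT JOIN purchases c ON c.customer_id = p.id GROUP BY p.name

Result:
name  | COUNT(c.id)
------+------------
Alice | 2          
Carol | 0          
Eve   | 2          
Frank | 2          
Grace | 1          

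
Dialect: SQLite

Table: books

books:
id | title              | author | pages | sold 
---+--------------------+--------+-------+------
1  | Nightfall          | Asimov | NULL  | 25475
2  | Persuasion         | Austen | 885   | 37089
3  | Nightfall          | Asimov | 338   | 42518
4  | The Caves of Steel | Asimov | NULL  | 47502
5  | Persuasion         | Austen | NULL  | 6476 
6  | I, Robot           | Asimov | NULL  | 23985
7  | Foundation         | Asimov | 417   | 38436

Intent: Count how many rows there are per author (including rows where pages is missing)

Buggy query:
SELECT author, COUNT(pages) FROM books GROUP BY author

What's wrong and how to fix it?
Bug: COUNT(column) counts non-NULL values only; rows with NULL pages aren't counted

Fix: Use COUNT(*) to count all rows regardless of NULL

Corrected query:
SELECT author, COUNT(*) FROM books GROUP BY author

Result:
author | COUNT(*)
-------+---------
Asimov | 5       
Austen | 2       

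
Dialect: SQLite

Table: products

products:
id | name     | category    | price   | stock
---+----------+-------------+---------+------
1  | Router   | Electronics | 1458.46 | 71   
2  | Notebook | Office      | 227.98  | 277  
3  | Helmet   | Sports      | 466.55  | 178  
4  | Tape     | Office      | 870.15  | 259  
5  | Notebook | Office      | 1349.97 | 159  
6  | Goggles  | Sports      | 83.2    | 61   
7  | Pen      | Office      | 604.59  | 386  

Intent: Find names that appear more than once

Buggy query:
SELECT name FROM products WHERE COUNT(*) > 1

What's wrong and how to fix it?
Bug: WHERE can't reference COUNT(*); aggregates are computed after WHERE

Fix: Group first, then use HAVING for the count condition

Corrected query:
SELECT name FROM products GROUP BY name HAVING COUNT(*) > 1

Result:
name    
--------
Notebook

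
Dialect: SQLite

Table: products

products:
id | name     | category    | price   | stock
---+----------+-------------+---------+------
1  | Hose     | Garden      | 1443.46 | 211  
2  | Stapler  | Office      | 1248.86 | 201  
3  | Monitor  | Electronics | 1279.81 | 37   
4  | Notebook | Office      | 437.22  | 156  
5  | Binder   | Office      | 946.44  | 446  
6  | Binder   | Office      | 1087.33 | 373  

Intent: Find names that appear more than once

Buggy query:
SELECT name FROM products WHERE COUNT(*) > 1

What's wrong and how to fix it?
Bug: COUNT(*) is an aggregate and cannot be used in WHERE

Fix: Group first, then use HAVING for the count condition

Corrected query:
SELECT name FROM products GROUP BY name HAVING COUNT(*) > 1

Result:
name  
------
Binder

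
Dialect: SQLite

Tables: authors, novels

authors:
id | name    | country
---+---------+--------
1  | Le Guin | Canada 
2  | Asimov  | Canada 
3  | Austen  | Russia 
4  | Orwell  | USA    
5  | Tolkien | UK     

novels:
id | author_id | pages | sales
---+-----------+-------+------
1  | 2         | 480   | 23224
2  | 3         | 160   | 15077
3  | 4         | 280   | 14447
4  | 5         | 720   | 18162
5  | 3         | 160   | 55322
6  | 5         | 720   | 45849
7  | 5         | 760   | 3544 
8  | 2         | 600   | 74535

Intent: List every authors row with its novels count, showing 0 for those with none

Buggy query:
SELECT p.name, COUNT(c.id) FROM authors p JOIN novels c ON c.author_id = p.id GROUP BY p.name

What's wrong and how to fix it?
Bug: INNER JOIN drops authors rows that have no matching novels rows

Fix: Switch to LEFT JOIN to retain unmatched parent rows

Corrected query:
SELECT p.name, COUNT(c.id) FROM authors p LEFT JOIN novels c ON c.author_id = p.id GROUP BY p.name

Result:
name    | COUNT(c.id)
--------+------------
Asimov  | 2          
Austen  | 2          
Le Guin | 0          
Orwell  | 1          
Tolkien | 3          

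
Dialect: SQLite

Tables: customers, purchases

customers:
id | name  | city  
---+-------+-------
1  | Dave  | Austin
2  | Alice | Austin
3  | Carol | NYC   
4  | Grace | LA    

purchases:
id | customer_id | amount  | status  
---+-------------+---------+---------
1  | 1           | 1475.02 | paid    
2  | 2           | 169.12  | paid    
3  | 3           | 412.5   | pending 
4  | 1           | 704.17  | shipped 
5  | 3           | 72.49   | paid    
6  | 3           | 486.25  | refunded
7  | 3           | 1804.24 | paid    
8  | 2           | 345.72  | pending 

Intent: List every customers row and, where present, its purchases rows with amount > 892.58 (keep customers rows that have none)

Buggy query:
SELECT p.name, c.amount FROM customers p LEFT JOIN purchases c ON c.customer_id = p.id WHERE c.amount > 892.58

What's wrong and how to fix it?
Bug: Filtering c.amount in WHERE discards the NULL rows produced by LEFT JOIN, turning it into an inner join

Fix: Put 'c.amount > 892.58' in the JOIN's ON clause instead of WHERE

Corrected query:
SELECT p.name, c.amount FROM customers p LEFT JOIN purchases c ON c.customer_id = p.id AND c.amount > 892.58

Result:
name  | amount 
------+--------
Dave  | 1475.02
Alice | NULL   
Carol | 1804.24
Grace | NULL   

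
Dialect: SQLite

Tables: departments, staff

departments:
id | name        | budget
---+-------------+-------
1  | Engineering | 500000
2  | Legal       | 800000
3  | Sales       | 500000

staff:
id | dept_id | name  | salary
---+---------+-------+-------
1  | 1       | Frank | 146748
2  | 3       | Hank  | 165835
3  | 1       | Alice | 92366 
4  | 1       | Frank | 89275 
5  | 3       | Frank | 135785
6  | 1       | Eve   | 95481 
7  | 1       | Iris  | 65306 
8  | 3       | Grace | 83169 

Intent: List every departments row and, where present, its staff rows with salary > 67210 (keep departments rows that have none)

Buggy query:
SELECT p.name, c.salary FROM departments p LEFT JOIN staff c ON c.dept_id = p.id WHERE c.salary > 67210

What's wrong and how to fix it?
Bug: Filtering c.salary in WHERE discards the NULL rows produced by LEFT JOIN, turning it into an inner join

Fix: Put 'c.salary > 67210' in the JOIN's ON clause instead of WHERE

Corrected query:
SELECT p.name, c.salary FROM departments p LEFT JOIN staff c ON c.dept_id = p.id AND c.salary > 67210

Result:
name        | salary
------------+-------
Engineering | 89275 
Engineering | 92366 
Engineering | 95481 
Engineering | 146748
Legal       | NULL  
Sales       | 83169 
Sales       | 135785
Sales       | 165835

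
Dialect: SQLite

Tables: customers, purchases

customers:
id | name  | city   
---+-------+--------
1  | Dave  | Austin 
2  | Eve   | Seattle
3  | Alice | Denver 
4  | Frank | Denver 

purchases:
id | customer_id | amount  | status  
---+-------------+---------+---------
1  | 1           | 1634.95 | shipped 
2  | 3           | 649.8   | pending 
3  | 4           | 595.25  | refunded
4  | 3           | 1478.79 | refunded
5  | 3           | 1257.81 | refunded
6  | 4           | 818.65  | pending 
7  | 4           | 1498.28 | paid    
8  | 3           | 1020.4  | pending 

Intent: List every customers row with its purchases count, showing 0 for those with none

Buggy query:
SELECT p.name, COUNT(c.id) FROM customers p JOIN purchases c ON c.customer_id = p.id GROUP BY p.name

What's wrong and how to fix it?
Bug: An inner join excludes parents with zero children

Fix: Use LEFT JOIN so parents without children still appear (COUNT(c.id) gives 0)

Corrected query:
SELECT p.name, COUNT(c.id) FROM customers p LEFT JOIN purchases c ON c.customer_id = p.id GROUP BY p.name

Result:
name  | COUNT(c.id)
------+------------
Alice | 4          
Dave  | 1          
Eve   | 0          
Frank | 3          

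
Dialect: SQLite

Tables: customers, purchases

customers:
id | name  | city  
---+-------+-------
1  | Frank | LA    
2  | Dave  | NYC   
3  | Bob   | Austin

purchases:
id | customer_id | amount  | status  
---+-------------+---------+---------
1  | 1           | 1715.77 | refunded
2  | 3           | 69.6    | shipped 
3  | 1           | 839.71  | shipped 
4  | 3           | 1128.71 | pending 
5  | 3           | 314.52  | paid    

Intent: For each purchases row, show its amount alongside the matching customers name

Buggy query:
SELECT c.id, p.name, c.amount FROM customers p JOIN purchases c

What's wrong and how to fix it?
Bug: Missing join condition: each purchases row is matched to all customers rows instead of just its own

Fix: Specify the join condition linking the foreign key to the parent id

Corrected query:
SELECT c.id, p.name, c.amount FROM customers p JOIN purchases c ON c.customer_id = p.id

Result:
id | name  | amount 
---+-------+--------
1  | Frank | 1715.77
2  | Bob   | 69.6   
3  | Frank | 839.71 
4  | Bob   | 1128.71
5  | Bob   | 314.52 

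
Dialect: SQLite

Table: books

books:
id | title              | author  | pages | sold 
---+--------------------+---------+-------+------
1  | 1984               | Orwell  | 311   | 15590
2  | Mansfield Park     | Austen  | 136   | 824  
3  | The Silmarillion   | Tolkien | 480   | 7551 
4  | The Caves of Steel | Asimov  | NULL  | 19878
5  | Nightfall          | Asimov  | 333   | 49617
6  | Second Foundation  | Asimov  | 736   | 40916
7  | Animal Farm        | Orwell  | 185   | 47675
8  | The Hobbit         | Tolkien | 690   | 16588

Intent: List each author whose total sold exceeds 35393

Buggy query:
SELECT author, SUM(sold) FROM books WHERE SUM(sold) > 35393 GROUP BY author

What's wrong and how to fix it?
Bug: Aggregate functions cannot appear in a WHERE clause

Fix: Use HAVING (which filters groups after aggregation) instead of WHERE

Corrected query:
SELECT author, SUM(sold) FROM books GROUP BY author HAVING SUM(sold) > 35393

Result:
author | SUM(sold)
-------+----------
Asimov | 110411   
Orwell | 63265    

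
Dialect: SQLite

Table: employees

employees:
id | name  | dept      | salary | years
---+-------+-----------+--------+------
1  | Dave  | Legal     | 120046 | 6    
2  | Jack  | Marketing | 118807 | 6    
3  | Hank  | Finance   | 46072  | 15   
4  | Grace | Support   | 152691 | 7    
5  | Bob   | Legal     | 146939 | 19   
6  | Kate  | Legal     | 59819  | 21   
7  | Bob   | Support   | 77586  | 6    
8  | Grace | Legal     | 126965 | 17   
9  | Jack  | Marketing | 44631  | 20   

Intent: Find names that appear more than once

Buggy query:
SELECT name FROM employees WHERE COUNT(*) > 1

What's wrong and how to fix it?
Bug: COUNT(*) is an aggregate and cannot be used in WHERE

Fix: GROUP BY name, then filter groups with HAVING COUNT(*) > 1

Corrected query:
SELECT name FROM employees GROUP BY name HAVING COUNT(*) > 1

Result:
name 
-----
Bob  
Grace
Jack 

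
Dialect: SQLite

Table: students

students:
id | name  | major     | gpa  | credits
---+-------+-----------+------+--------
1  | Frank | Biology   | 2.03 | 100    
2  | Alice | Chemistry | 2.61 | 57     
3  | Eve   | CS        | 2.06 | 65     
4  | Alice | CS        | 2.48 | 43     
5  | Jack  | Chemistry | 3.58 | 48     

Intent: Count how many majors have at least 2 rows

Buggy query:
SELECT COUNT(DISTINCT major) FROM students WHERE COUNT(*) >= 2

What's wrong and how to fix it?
Bug: COUNT(*) cannot appear in WHERE; the per-group count doesn't exist yet

Fix: Use a subquery that GROUPs and filters with HAVING, then count its rows

Corrected query:
SELECT COUNT(*) FROM (SELECT major FROM students GROUP BY major HAVING COUNT(*) >= 2)

Result:
COUNT(*)
--------
2       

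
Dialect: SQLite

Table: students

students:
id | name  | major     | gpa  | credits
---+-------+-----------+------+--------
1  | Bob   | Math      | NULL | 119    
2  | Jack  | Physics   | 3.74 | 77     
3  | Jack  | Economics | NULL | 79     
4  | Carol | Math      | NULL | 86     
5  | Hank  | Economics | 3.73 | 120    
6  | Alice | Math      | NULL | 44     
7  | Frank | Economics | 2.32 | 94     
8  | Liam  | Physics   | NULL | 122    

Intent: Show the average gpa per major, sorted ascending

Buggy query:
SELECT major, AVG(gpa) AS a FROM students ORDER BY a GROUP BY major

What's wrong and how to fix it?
Bug: GROUP BY must precede ORDER BY

Fix: Move ORDER BY to the end, after GROUP BY

Corrected query:
SELECT major, AVG(gpa) AS a FROM students GROUP BY major ORDER BY a

Result:
major     | a    
----------+------
Math      | NULL 
Economics | 3.025
Physics   | 3.74 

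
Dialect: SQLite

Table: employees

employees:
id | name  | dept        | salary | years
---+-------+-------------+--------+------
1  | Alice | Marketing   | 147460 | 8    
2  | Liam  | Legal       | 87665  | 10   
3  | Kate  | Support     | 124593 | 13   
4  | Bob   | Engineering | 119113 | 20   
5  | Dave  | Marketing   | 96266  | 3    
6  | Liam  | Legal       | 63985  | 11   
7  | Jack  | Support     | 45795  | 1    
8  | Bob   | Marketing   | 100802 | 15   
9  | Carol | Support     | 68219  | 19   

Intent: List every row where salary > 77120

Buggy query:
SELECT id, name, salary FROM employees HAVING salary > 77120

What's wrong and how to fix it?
Bug: This is a non-aggregate query (no GROUP BY, no aggregates), so in SQLite the HAVING clause is invalid here; a row-level condition belongs in WHERE

Fix: Use WHERE for row-level filtering

Corrected query:
SELECT id, name, salary FROM employees WHERE salary > 77120

Result:
id | name  | salary
---+-------+-------
1  | Alice | 147460
2  | Liam  | 87665 
3  | Kate  | 124593
4  | Bob   | 119113
5  | Dave  | 96266 
8  | Bob   | 100802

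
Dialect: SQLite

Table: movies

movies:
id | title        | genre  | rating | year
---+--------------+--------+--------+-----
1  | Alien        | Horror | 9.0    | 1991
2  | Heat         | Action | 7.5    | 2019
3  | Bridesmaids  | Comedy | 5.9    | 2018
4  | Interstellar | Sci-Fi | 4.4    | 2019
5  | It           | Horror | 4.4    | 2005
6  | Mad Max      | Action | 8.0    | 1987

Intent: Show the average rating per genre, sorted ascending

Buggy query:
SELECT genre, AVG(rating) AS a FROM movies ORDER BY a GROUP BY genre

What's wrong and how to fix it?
Bug: GROUP BY must precede ORDER BY

Fix: Reorder: SELECT … FROM … GROUP BY … ORDER BY …

Corrected query:
SELECT genre, AVG(rating) AS a FROM movies GROUP BY genre ORDER BY a

Result:
genre  | a   
-------+-----
Sci-Fi | 4.4 
Comedy | 5.9 
Horror | 6.7 
Action | 7.75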